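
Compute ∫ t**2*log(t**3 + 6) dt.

Let u = t**3 + 6, so du = (3*t**2) dt.
The integral becomes (1/3)·∫ log(u) du; integrate by parts with u′=log(u), dv′=du.

t**3*log(t**3 + 6)/3 - t**3/3 + 2*log(t**3 + 6) + C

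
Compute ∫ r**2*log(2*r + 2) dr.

r**3*log(2*r + 2)/3 - r**3/9 + r**2/6 - r/3 + log(r + 1)/3 + C

Use integration by parts with u = log(2*r + 2), dv = r**2 dr.
Then du = 2/(2*r + 2) dr and v = r**3/3.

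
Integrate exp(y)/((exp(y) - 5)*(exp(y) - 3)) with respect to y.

log(exp(y) - 5)/2 - log(exp(y) - 3)/2 + C

Let u = e^y, du = e^y dy.
The integral becomes ∫ du/((u-5)(u-3)); decompose into partial fractions.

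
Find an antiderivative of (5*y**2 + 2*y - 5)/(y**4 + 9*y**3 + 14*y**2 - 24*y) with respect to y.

Factor the denominator: y*(y - 1)*(y + 4)*(y + 6).
Partial-fraction decomposition: -163/(84*(y + 6)) + 67/(40*(y + 4)) + 2/(35*(y - 1)) + 5/(24*y).
Integrate each term: A/(y−a) contributes A·log|y−a|.

5*log(y)/24 + 2*log(y - 1)/35 + 67*log(y + 4)/40 - 163*log(y + 6)/84 + C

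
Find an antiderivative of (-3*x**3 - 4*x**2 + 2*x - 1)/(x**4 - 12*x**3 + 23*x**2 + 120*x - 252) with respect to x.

Factor the denominator: (x - 7)*(x - 6)*(x - 2)*(x + 3).
Partial-fraction decomposition: -19/(225*(x + 3)) - 37/(100*(x - 2)) + 781/(36*(x - 6)) - 606/(25*(x - 7)).
Integrate each term: A/(x−a) contributes A·log|x−a|.

-606*log(x - 7)/25 + 781*log(x - 6)/36 - 37*log(x - 2)/100 - 19*log(x + 3)/225 + C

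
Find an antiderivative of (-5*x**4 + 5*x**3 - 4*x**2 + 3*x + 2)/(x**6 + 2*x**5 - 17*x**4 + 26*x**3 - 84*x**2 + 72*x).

log(x)/36 - 295*log(x - 3)/702 - log(x - 1)/70 + 193*log(x + 6)/378 - 27*log(x**2 + 4)/520 - 43*atan(x/2)/130 + C

Factor the denominator: x*(x - 3)*(x - 1)*(x + 6)*(x**2 + 4).
Partial-fraction decomposition: -(27*x + 172)/(260*(x**2 + 4)) + 193/(378*(x + 6)) - 1/(70*(x - 1)) - 295/(702*(x - 3)) + 1/(36*x).
Integrate each term; A/(x−a) gives A·log|x−a|; the (Bx+D)/(x²+p²) term gives a log and an atan.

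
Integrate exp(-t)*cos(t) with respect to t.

Let I denote the integral. Integrate by parts with u = cos(t), dv = exp(-t) dt, so v = -exp(-t): I = -exp(-t)*cos(t) − ∫ exp(-t)*sin(t) dt.
Apply parts again with u = sin(t), dv = exp(-t) dt: ∫ exp(-t)*sin(t) dt = -exp(-t)*sin(t) + I. Substituting back brings back I: I = exp(-t)*sin(t) - exp(-t)*cos(t) − I.
Solving for I: (1 + 1)·I equals the remaining terms, so I = (1/2)·(exp(-t)*sin(t) - exp(-t)*cos(t)).

exp(-t)*sin(t)/2 - exp(-t)*cos(t)/2 + C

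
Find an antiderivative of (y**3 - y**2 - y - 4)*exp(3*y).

(9*y**3 - 18*y**2 + 3*y - 37)*exp(3*y)/27 + C

Use integration by parts with u = y**3 - y**2 - y - 4, dv = exp(3*y) dy, so v = exp(3*y)/3.
Apply parts 3 times (tabular method): alternate signs, differentiate u down to 0, integrate dv up.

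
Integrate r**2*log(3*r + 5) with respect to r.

Use integration by parts with u = log(3*r + 5), dv = r**2 dr.
Then du = 3/(3*r + 5) dr and v = r**3/3.

r**3*log(3*r + 5)/3 - r**3/9 + 5*r**2/18 - 25*r/27 + 125*log(3*r + 5)/81 + C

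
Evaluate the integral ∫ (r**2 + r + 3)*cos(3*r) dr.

r**2*sin(3*r)/3 + r*sin(3*r)/3 + 2*r*cos(3*r)/9 + 25*sin(3*r)/27 + cos(3*r)/9 + C

Use integration by parts with u = r**2 + r + 3, dv = cos(3*r) dr, so v = sin(3*r)/3.
Apply parts 2 times (tabular method): alternate signs, differentiate u down to 0, integrate dv up.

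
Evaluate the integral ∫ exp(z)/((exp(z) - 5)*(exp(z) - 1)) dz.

Let u = e^z, du = e^z dz.
The integral becomes ∫ du/((u-5)(u-1)); decompose into partial fractions.

log(exp(z) - 5)/4 - log(exp(z) - 1)/4 + C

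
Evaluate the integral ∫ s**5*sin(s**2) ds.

-s**4*cos(s**2)/2 + s**2*sin(s**2) + cos(s**2) + C

Let u = s², du = 2s ds; rewrite as (1/2)∫ u^2·sin(1u) du.
Now integrate by parts 2 times.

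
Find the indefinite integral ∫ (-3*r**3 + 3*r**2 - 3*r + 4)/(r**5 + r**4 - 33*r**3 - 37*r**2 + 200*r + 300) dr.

-311*log(r - 5)/980 + 59*log(r - 3)/400 - 5309*log(r + 2)/11025 + 469*log(r + 5)/720 - 46/(105*r + 210) + C

Factor the denominator: (r - 5)*(r - 3)*(r + 2)**2*(r + 5).
Partial-fraction decomposition: 469/(720*(r + 5)) - 5309/(11025*(r + 2)) + 46/(105*(r + 2)**2) + 59/(400*(r - 3)) - 311/(980*(r - 5)).
Integrate each term; A/(r−a) gives A·log|r−a|; A/(r−a)² gives −A/(r−a).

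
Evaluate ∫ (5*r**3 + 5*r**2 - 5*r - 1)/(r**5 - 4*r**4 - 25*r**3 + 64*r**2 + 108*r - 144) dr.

Factor the denominator: (r - 6)*(r - 3)*(r - 1)*(r + 2)*(r + 4).
Partial-fraction decomposition: -221/(700*(r + 4)) + 11/(240*(r + 2)) + 2/(75*(r - 1)) - 82/(105*(r - 3)) + 1229/(1200*(r - 6)).
Integrate each term: A/(r−a) contributes A·log|r−a|.

1229*log(r - 6)/1200 - 82*log(r - 3)/105 + 2*log(r - 1)/75 + 11*log(r + 2)/240 - 221*log(r + 4)/700 + C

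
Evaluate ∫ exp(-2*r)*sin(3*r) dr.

-2*exp(-2*r)*sin(3*r)/13 - 3*exp(-2*r)*cos(3*r)/13 + C

Let I denote the integral. Integrate by parts with u = sin(3*r), dv = exp(-2*r) dr, so v = -exp(-2*r)/2: I = -exp(-2*r)*sin(3*r)/2 + (3/2)·∫ exp(-2*r)*cos(3*r) dr.
Apply parts again with u = cos(3*r), dv = exp(-2*r) dr: ∫ exp(-2*r)*cos(3*r) dr = -exp(-2*r)*cos(3*r)/2 − (3/2)·I. Substituting back brings back I: I = -exp(-2*r)*sin(3*r)/2 - 3*exp(-2*r)*cos(3*r)/4 − (9/4)·I.
Solving for I: (1 + 9/4)·I equals the remaining terms, so I = (4/13)·(-exp(-2*r)*sin(3*r)/2 - 3*exp(-2*r)*cos(3*r)/4).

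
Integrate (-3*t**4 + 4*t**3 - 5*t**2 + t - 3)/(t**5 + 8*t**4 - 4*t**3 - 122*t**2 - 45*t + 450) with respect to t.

Factor the denominator: (t - 3)*(t - 2)*(t + 3)*(t + 5)**2.
Partial-fraction decomposition: 1047/(1568*(t + 5)) + 627/(28*(t + 5)**2) - 67/(20*(t + 3)) + 37/(245*(t - 2)) - 15/(32*(t - 3)).
Integrate each term; A/(t−a) gives A·log|t−a|; A/(t−a)² gives −A/(t−a).

-15*log(t - 3)/32 + 37*log(t - 2)/245 - 67*log(t + 3)/20 + 1047*log(t + 5)/1568 - 627/(28*t + 140) + C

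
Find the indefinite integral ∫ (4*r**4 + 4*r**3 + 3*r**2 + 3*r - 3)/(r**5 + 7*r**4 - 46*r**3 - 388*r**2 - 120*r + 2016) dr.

857*log(r - 7)/715 - 37*log(r - 2)/640 + 267*log(r + 4)/88 - 291*log(r + 6)/1664 + 339/(16*r + 96) + C

Factor the denominator: (r - 7)*(r - 2)*(r + 4)*(r + 6)**2.
Partial-fraction decomposition: -291/(1664*(r + 6)) - 339/(16*(r + 6)**2) + 267/(88*(r + 4)) - 37/(640*(r - 2)) + 857/(715*(r - 7)).
Integrate each term; A/(r−a) gives A·log|r−a|; A/(r−a)² gives −A/(r−a).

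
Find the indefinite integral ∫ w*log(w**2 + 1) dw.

w**2*log(w**2 + 1)/2 - w**2/2 + log(w**2 + 1)/2 + C

Let u = w**2 + 1, so du = (2*w) dw.
The integral becomes (1/2)·∫ log(u) du; integrate by parts with u′=log(u), dv′=du.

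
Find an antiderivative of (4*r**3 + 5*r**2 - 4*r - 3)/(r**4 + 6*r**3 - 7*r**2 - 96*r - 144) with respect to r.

317*log(r - 4)/392 - 842*log(r + 3)/49 + 163*log(r + 4)/8 - 54/(7*r + 21) + C

Factor the denominator: (r - 4)*(r + 3)**2*(r + 4).
Partial-fraction decomposition: 163/(8*(r + 4)) - 842/(49*(r + 3)) + 54/(7*(r + 3)**2) + 317/(392*(r - 4)).
Integrate each term; A/(r−a) gives A·log|r−a|; A/(r−a)² gives −A/(r−a).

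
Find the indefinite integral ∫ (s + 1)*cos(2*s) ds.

Use integration by parts with u = s + 1, dv = cos(2*s) ds, so v = sin(2*s)/2.
Apply parts 1 times (tabular method): alternate signs, differentiate u down to 0, integrate dv up.

s*sin(2*s)/2 + sin(2*s)/2 + cos(2*s)/4 + C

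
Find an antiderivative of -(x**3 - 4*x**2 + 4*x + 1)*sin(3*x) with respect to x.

Use integration by parts with u = x**3 - 4*x**2 + 4*x + 1, dv = -sin(3*x) dx, so v = cos(3*x)/3.
Apply parts 3 times (tabular method): alternate signs, differentiate u down to 0, integrate dv up.

x**3*cos(3*x)/3 - x**2*sin(3*x)/3 - 4*x**2*cos(3*x)/3 + 8*x*sin(3*x)/9 + 10*x*cos(3*x)/9 - 10*sin(3*x)/27 + 17*cos(3*x)/27 + C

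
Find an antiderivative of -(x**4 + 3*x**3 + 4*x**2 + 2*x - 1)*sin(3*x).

x**4*cos(3*x)/3 - 4*x**3*sin(3*x)/9 + x**3*cos(3*x) - x**2*sin(3*x) + 8*x**2*cos(3*x)/9 - 16*x*sin(3*x)/27 - 43*cos(3*x)/81 + C

Use integration by parts with u = x**4 + 3*x**3 + 4*x**2 + 2*x - 1, dv = -sin(3*x) dx, so v = cos(3*x)/3.
Apply parts 4 times (tabular method): alternate signs, differentiate u down to 0, integrate dv up.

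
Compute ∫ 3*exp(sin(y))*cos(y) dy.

3*exp(sin(y)) + C

Let u = sin(y), so du = (cos(y)) dy.
Rewriting, the integral becomes 3·∫ e^u du = 3·e^u.
Substituting back, u = sin(y).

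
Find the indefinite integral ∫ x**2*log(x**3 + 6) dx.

x**3*log(x**3 + 6)/3 - x**3/3 + 2*log(x**3 + 6) + C

Let u = x**3 + 6, so du = (3*x**2) dx.
The integral becomes (1/3)·∫ log(u) du; integrate by parts with u′=log(u), dv′=du.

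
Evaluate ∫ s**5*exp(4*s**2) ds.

Let u = s², du = 2s ds; rewrite as (1/2)∫ u^2·exp(4u) du.
Now integrate by parts 2 times.

(8*s**4 - 4*s**2 + 1)*exp(4*s**2)/64 + C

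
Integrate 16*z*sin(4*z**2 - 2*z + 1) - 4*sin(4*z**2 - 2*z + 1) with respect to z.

Let u = 4*z**2 - 2*z + 1, so du = (8*z - 2) dz.
Rewriting, the integral becomes 2·∫ sin(u) du = 2·-cos(u).
Substituting back, u = 4*z**2 - 2*z + 1.

-2*cos(4*z**2 - 2*z + 1) + C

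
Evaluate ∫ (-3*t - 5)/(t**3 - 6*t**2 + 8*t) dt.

Factor the denominator: t*(t - 4)*(t - 2).
Partial-fraction decomposition: 11/(4*(t - 2)) - 17/(8*(t - 4)) - 5/(8*t).
Integrate each term: A/(t−a) contributes A·log|t−a|.

-5*log(t)/8 - 17*log(t - 4)/8 + 11*log(t - 2)/4 + C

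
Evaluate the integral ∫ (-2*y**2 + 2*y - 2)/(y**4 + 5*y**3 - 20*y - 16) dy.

-log(y - 2)/12 + 2*log(y + 1)/3 - 7*log(y + 2)/4 + 7*log(y + 4)/6 + C

Factor the denominator: (y - 2)*(y + 1)*(y + 2)*(y + 4).
Partial-fraction decomposition: 7/(6*(y + 4)) - 7/(4*(y + 2)) + 2/(3*(y + 1)) - 1/(12*(y - 2)).
Integrate each term: A/(y−a) contributes A·log|y−a|.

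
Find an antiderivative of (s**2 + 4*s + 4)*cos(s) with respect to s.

s**2*sin(s) + 4*s*sin(s) + 2*s*cos(s) + 2*sin(s) + 4*cos(s) + C

Use integration by parts with u = s**2 + 4*s + 4, dv = cos(s) ds, so v = sin(s).
Apply parts 2 times (tabular method): alternate signs, differentiate u down to 0, integrate dv up.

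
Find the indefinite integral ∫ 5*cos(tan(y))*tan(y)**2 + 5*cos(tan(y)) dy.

5*sin(tan(y)) + C

Let u = tan(y), so du = (tan(y)**2 + 1) dy.
Rewriting, the integral becomes 5·∫ cos(u) du = 5·sin(u).
Substituting back, u = tan(y).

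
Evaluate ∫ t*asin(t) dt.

t**2*asin(t)/2 + t*sqrt(-t**2 + 1)/4 - asin(t)/4 + C

Use integration by parts with u = arcsin(t), dv = t dt.
Then du = 1/sqrt(-t**2 + 1) dt.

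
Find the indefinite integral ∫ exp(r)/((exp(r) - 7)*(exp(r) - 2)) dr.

log(exp(r) - 7)/5 - log(exp(r) - 2)/5 + C

Let u = e^r, du = e^r dr.
The integral becomes ∫ du/((u-7)(u-2)); decompose into partial fractions.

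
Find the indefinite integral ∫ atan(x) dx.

x*atan(x) - log(x**2 + 1)/2 + C

Use integration by parts with u = arctan(x), dv = dx.
Then du = 1/(x**2 + 1) dx.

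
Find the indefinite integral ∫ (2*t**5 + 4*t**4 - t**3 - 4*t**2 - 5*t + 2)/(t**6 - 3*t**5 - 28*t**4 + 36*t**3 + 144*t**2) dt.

Factor the denominator: t**2*(t - 6)*(t - 3)*(t + 2)*(t + 4).
Partial-fraction decomposition: 501/(1120*(t + 4)) + 1/(80*(t + 2)) - 734/(945*(t - 3)) + 5087/(2160*(t - 6)) - 11/(288*t) + 1/(72*t**2).
Integrate each term; A/(t−a) gives A·log|t−a|; A/(t−a)² gives −A/(t−a).

-11*log(t)/288 + 5087*log(t - 6)/2160 - 734*log(t - 3)/945 + log(t + 2)/80 + 501*log(t + 4)/1120 - 1/(72*t) + C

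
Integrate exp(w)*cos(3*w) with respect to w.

3*exp(w)*sin(3*w)/10 + exp(w)*cos(3*w)/10 + C

Let I denote the integral. Integrate by parts with u = cos(3*w), dv = exp(w) dw, so v = exp(w): I = exp(w)*cos(3*w) + 3·∫ exp(w)*sin(3*w) dw.
Apply parts again with u = sin(3*w), dv = exp(w) dw: ∫ exp(w)*sin(3*w) dw = exp(w)*sin(3*w) − 3·I. Substituting back brings back I: I = 3*exp(w)*sin(3*w) + exp(w)*cos(3*w) − 9·I.
Solving for I: (1 + 9)·I equals the remaining terms, so I = (1/10)·(3*exp(w)*sin(3*w) + exp(w)*cos(3*w)).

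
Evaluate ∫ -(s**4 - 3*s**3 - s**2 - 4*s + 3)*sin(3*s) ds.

Use integration by parts with u = s**4 - 3*s**3 - s**2 - 4*s + 3, dv = -sin(3*s) ds, so v = cos(3*s)/3.
Apply parts 4 times (tabular method): alternate signs, differentiate u down to 0, integrate dv up.

s**4*cos(3*s)/3 - 4*s**3*sin(3*s)/9 - s**3*cos(3*s) + s**2*sin(3*s) - 7*s**2*cos(3*s)/9 + 14*s*sin(3*s)/27 - 2*s*cos(3*s)/3 + 2*sin(3*s)/9 + 95*cos(3*s)/81 + C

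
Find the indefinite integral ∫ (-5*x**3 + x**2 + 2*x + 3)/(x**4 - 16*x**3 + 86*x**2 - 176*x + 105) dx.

Factor the denominator: (x - 7)*(x - 5)*(x - 3)*(x - 1).
Partial-fraction decomposition: -1/(48*(x - 1)) - 117/(16*(x - 3)) + 587/(16*(x - 5)) - 1649/(48*(x - 7)).
Integrate each term: A/(x−a) contributes A·log|x−a|.

-1649*log(x - 7)/48 + 587*log(x - 5)/16 - 117*log(x - 3)/16 - log(x - 1)/48 + C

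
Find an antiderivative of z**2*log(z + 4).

Use integration by parts with u = log(z + 4), dv = z**2 dz.
Then du = 1/(z + 4) dz and v = z**3/3.

z**3*log(z + 4)/3 - z**3/9 + 2*z**2/3 - 16*z/3 + 64*log(z + 4)/3 + C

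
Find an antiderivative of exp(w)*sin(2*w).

Let I denote the integral. Integrate by parts with u = sin(2*w), dv = exp(w) dw, so v = exp(w): I = exp(w)*sin(2*w) − 2·∫ exp(w)*cos(2*w) dw.
Apply parts again with u = cos(2*w), dv = exp(w) dw: ∫ exp(w)*cos(2*w) dw = exp(w)*cos(2*w) + 2·I. Substituting back brings back I: I = exp(w)*sin(2*w) - 2*exp(w)*cos(2*w) − 4·I.
Solving for I: (1 + 4)·I equals the remaining terms, so I = (1/5)·(exp(w)*sin(2*w) - 2*exp(w)*cos(2*w)).

exp(w)*sin(2*w)/5 - 2*exp(w)*cos(2*w)/5 + C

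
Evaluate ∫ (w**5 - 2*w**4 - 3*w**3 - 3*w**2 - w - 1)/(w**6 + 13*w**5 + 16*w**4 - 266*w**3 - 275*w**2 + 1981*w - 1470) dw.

Factor the denominator: (w - 3)*(w - 2)*(w - 1)*(w + 5)*(w + 7)**2.
Partial-fraction decomposition: -357127/(172800*(w + 7)) - 6907/(480*(w + 7)**2) + 1357/(448*(w + 5)) - 3/(256*(w - 1)) + 13/(189*(w - 2)) - 31/(1600*(w - 3)).
Integrate each term; A/(w−a) gives A·log|w−a|; A/(w−a)² gives −A/(w−a).

-31*log(w - 3)/1600 + 13*log(w - 2)/189 - 3*log(w - 1)/256 + 1357*log(w + 5)/448 - 357127*log(w + 7)/172800 + 6907/(480*w + 3360) + C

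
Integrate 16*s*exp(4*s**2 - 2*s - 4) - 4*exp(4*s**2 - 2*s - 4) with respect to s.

Let u = 4*s**2 - 2*s - 4, so du = (8*s - 2) ds.
Rewriting, the integral becomes 2·∫ e^u du = 2·e^u.
Substituting back, u = 4*s**2 - 2*s - 4.

2*exp(4*s**2 - 2*s - 4) + C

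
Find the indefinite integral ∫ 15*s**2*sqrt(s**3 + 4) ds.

Let u = s**3 + 4, so du = (3*s**2) ds.
Rewriting, the integral becomes 5·∫ √u du = 5·(2/3)u^(3/2).
Substituting back, u = s**3 + 4.

10*(s**3 + 4)**(3/2)/3 + C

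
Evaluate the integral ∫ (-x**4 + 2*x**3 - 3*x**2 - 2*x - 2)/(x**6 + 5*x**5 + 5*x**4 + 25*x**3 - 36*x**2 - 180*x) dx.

log(x)/90 - 9*log(x - 2)/364 - 7*log(x + 2)/52 + 157*log(x + 5)/595 - 115*log(x**2 + 9)/1989 + 22*atan(x/3)/663 + C

Factor the denominator: x*(x - 2)*(x + 2)*(x + 5)*(x**2 + 9).
Partial-fraction decomposition: -2*(115*x - 99)/(1989*(x**2 + 9)) + 157/(595*(x + 5)) - 7/(52*(x + 2)) - 9/(364*(x - 2)) + 1/(90*x).
Integrate each term; A/(x−a) gives A·log|x−a|; the (Bx+D)/(x²+p²) term gives a log and an atan.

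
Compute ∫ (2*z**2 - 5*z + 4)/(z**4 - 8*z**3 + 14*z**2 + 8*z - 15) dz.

Factor the denominator: (z - 5)*(z - 3)*(z - 1)*(z + 1).
Partial-fraction decomposition: -11/(48*(z + 1)) + 1/(16*(z - 1)) - 7/(16*(z - 3)) + 29/(48*(z - 5)).
Integrate each term: A/(z−a) contributes A·log|z−a|.

29*log(z - 5)/48 - 7*log(z - 3)/16 + log(z - 1)/16 - 11*log(z + 1)/48 + C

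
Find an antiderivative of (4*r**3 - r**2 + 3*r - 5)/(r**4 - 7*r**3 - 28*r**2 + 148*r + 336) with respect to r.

Factor the denominator: (r - 7)*(r - 6)*(r + 2)*(r + 4).
Partial-fraction decomposition: 289/(220*(r + 4)) - 47/(144*(r + 2)) - 841/(80*(r - 6)) + 1339/(99*(r - 7)).
Integrate each term: A/(r−a) contributes A·log|r−a|.

1339*log(r - 7)/99 - 841*log(r - 6)/80 - 47*log(r + 2)/144 + 289*log(r + 4)/220 + C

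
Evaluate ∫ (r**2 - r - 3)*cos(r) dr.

Use integration by parts with u = r**2 - r - 3, dv = cos(r) dr, so v = sin(r).
Apply parts 2 times (tabular method): alternate signs, differentiate u down to 0, integrate dv up.

r**2*sin(r) - r*sin(r) + 2*r*cos(r) - 5*sin(r) - cos(r) + C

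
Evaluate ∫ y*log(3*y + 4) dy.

Use integration by parts with u = log(3*y + 4), dv = y dy.
Then du = 3/(3*y + 4) dy and v = y**2/2.

y**2*log(3*y + 4)/2 - y**2/4 + 2*y/3 - 8*log(3*y + 4)/9 + C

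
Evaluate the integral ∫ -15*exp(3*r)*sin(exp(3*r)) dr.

5*cos(exp(3*r)) + C

Let u = exp(3*r), so du = (3*exp(3*r)) dr.
Rewriting, the integral becomes -5·∫ sin(u) du = -5·-cos(u).
Substituting back, u = exp(3*r).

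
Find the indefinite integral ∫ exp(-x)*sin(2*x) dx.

-exp(-x)*sin(2*x)/5 - 2*exp(-x)*cos(2*x)/5 + C

Let I denote the integral. Integrate by parts with u = sin(2*x), dv = exp(-x) dx, so v = -exp(-x): I = -exp(-x)*sin(2*x) + 2·∫ exp(-x)*cos(2*x) dx.
Apply parts again with u = cos(2*x), dv = exp(-x) dx: ∫ exp(-x)*cos(2*x) dx = -exp(-x)*cos(2*x) − 2·I. Substituting back brings back I: I = -exp(-x)*sin(2*x) - 2*exp(-x)*cos(2*x) − 4·I.
Solving for I: (1 + 4)·I equals the remaining terms, so I = (1/5)·(-exp(-x)*sin(2*x) - 2*exp(-x)*cos(2*x)).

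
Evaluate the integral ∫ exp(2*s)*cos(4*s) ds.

Let I denote the integral. Integrate by parts with u = cos(4*s), dv = exp(2*s) ds, so v = exp(2*s)/2: I = exp(2*s)*cos(4*s)/2 + 2·∫ exp(2*s)*sin(4*s) ds.
Apply parts again with u = sin(4*s), dv = exp(2*s) ds: ∫ exp(2*s)*sin(4*s) ds = exp(2*s)*sin(4*s)/2 − 2·I. Substituting back brings back I: I = exp(2*s)*sin(4*s) + exp(2*s)*cos(4*s)/2 − 4·I.
Solving for I: (1 + 4)·I equals the remaining terms, so I = (1/5)·(exp(2*s)*sin(4*s) + exp(2*s)*cos(4*s)/2).

exp(2*s)*sin(4*s)/5 + exp(2*s)*cos(4*s)/10 + C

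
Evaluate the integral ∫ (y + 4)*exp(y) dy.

Use integration by parts with u = y + 4, dv = exp(y) dy, so v = exp(y).
Apply parts 1 times (tabular method): alternate signs, differentiate u down to 0, integrate dv up.

(y + 3)*exp(y) + C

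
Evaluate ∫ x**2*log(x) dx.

x**3*log(x)/3 - x**3/9 + C

Use integration by parts with u = log(x), dv = x**2 dx.
Then du = 1/x dx and v = x**3/3.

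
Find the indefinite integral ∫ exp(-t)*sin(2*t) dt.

Let I denote the integral. Integrate by parts with u = sin(2*t), dv = exp(-t) dt, so v = -exp(-t): I = -exp(-t)*sin(2*t) + 2·∫ exp(-t)*cos(2*t) dt.
Apply parts again with u = cos(2*t), dv = exp(-t) dt: ∫ exp(-t)*cos(2*t) dt = -exp(-t)*cos(2*t) − 2·I. Substituting back brings back I: I = -exp(-t)*sin(2*t) - 2*exp(-t)*cos(2*t) − 4·I.
Solving for I: (1 + 4)·I equals the remaining terms, so I = (1/5)·(-exp(-t)*sin(2*t) - 2*exp(-t)*cos(2*t)).

-exp(-t)*sin(2*t)/5 - 2*exp(-t)*cos(2*t)/5 + C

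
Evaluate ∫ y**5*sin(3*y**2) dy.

-y**4*cos(3*y**2)/6 + y**2*sin(3*y**2)/9 + cos(3*y**2)/27 + C

Let u = y², du = 2y dy; rewrite as (1/2)∫ u^2·sin(3u) du.
Now integrate by parts 2 times.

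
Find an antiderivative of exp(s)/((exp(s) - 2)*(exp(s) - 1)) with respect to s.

log(exp(s) - 2) - log(exp(s) - 1) + C

Let u = e^s, du = e^s ds.
The integral becomes ∫ du/((u-1)(u-2)); decompose into partial fractions.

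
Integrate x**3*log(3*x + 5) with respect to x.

Use integration by parts with u = log(3*x + 5), dv = x**3 dx.
Then du = 3/(3*x + 5) dx and v = x**4/4.

x**4*log(3*x + 5)/4 - x**4/16 + 5*x**3/36 - 25*x**2/72 + 125*x/108 - 625*log(3*x + 5)/324 + C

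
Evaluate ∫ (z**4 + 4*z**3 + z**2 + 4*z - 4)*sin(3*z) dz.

Use integration by parts with u = z**4 + 4*z**3 + z**2 + 4*z - 4, dv = sin(3*z) dz, so v = -cos(3*z)/3.
Apply parts 4 times (tabular method): alternate signs, differentiate u down to 0, integrate dv up.

-z**4*cos(3*z)/3 + 4*z**3*sin(3*z)/9 - 4*z**3*cos(3*z)/3 + 4*z**2*sin(3*z)/3 + z**2*cos(3*z)/9 - 2*z*sin(3*z)/27 - 4*z*cos(3*z)/9 + 4*sin(3*z)/27 + 106*cos(3*z)/81 + C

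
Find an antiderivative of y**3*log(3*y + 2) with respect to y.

y**4*log(3*y + 2)/4 - y**4/16 + y**3/18 - y**2/18 + 2*y/27 - 4*log(3*y + 2)/81 + C

Use integration by parts with u = log(3*y + 2), dv = y**3 dy.
Then du = 3/(3*y + 2) dy and v = y**4/4.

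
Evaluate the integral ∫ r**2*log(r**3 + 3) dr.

Let u = r**3 + 3, so du = (3*r**2) dr.
The integral becomes (1/3)·∫ log(u) du; integrate by parts with u′=log(u), dv′=du.

r**3*log(r**3 + 3)/3 - r**3/3 + log(r**3 + 3) + C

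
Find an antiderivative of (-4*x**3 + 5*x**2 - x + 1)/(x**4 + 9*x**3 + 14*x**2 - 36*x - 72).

Factor the denominator: (x - 2)*(x + 2)*(x + 3)*(x + 6).
Partial-fraction decomposition: -1051/(96*(x + 6)) + 157/(15*(x + 3)) - 55/(16*(x + 2)) - 13/(160*(x - 2)).
Integrate each term: A/(x−a) contributes A·log|x−a|.

-13*log(x - 2)/160 - 55*log(x + 2)/16 + 157*log(x + 3)/15 - 1051*log(x + 6)/96 + C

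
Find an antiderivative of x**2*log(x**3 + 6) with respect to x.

x**3*log(x**3 + 6)/3 - x**3/3 + 2*log(x**3 + 6) + C

Let u = x**3 + 6, so du = (3*x**2) dx.
The integral becomes (1/3)·∫ log(u) du; integrate by parts with u′=log(u), dv′=du.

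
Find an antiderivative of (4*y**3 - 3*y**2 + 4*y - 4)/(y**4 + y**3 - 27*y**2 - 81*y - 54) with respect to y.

Factor the denominator: (y - 6)*(y + 1)*(y + 3)**2.
Partial-fraction decomposition: 679/(324*(y + 3)) - 151/(18*(y + 3)**2) + 15/(28*(y + 1)) + 776/(567*(y - 6)).
Integrate each term; A/(y−a) gives A·log|y−a|; A/(y−a)² gives −A/(y−a).

776*log(y - 6)/567 + 15*log(y + 1)/28 + 679*log(y + 3)/324 + 151/(18*y + 54) + C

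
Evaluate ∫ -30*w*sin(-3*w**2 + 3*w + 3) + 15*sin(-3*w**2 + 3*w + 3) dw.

-5*cos(-3*w**2 + 3*w + 3) + C

Let u = 3*w**2 - 3*w - 3, so du = (6*w - 3) dw.
Rewriting, the integral becomes 5·∫ sin(u) du = 5·-cos(u).
Substituting back, u = 3*w**2 - 3*w - 3.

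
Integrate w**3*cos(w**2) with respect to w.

w**2*sin(w**2)/2 + cos(w**2)/2 + C

Let u = w², du = 2w dw; rewrite as (1/2)∫ u^1·cos(1u) du.
Now integrate by parts 1 time.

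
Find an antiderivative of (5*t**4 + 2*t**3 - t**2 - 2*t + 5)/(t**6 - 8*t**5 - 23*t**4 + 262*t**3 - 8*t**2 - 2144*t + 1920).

Factor the denominator: (t - 6)*(t - 5)*(t - 4)*(t - 1)*(t + 4)**2.
Partial-fraction decomposition: -67441/(432000*(t + 4)) + 383/(1200*(t + 4)**2) - 3/(500*(t - 1)) + 463/(128*(t - 4)) - 1115/(108*(t - 5)) + 6869/(1000*(t - 6)).
Integrate each term; A/(t−a) gives A·log|t−a|; A/(t−a)² gives −A/(t−a).

6869*log(t - 6)/1000 - 1115*log(t - 5)/108 + 463*log(t - 4)/128 - 3*log(t - 1)/500 - 67441*log(t + 4)/432000 - 383/(1200*t + 4800) + C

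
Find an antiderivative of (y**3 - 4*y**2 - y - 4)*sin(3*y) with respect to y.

Use integration by parts with u = y**3 - 4*y**2 - y - 4, dv = sin(3*y) dy, so v = -cos(3*y)/3.
Apply parts 3 times (tabular method): alternate signs, differentiate u down to 0, integrate dv up.

-y**3*cos(3*y)/3 + y**2*sin(3*y)/3 + 4*y**2*cos(3*y)/3 - 8*y*sin(3*y)/9 + 5*y*cos(3*y)/9 - 5*sin(3*y)/27 + 28*cos(3*y)/27 + C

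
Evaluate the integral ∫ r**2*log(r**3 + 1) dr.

Let u = r**3 + 1, so du = (3*r**2) dr.
The integral becomes (1/3)·∫ log(u) du; integrate by parts with u′=log(u), dv′=du.

r**3*log(r**3 + 1)/3 - r**3/3 + log(r**3 + 1)/3 + C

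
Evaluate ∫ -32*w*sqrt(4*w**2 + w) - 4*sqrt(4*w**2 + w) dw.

Let u = 4*w**2 + w, so du = (8*w + 1) dw.
Rewriting, the integral becomes -4·∫ √u du = -4·(2/3)u^(3/2).
Substituting back, u = 4*w**2 + w.

-8*(4*w**2 + w)**(3/2)/3 + C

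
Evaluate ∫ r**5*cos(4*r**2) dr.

Let u = r², du = 2r dr; rewrite as (1/2)∫ u^2·cos(4u) du.
Now integrate by parts 2 times.

r**4*sin(4*r**2)/8 + r**2*cos(4*r**2)/16 - sin(4*r**2)/64 + C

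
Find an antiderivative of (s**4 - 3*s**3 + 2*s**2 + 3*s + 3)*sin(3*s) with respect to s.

Use integration by parts with u = s**4 - 3*s**3 + 2*s**2 + 3*s + 3, dv = sin(3*s) ds, so v = -cos(3*s)/3.
Apply parts 4 times (tabular method): alternate signs, differentiate u down to 0, integrate dv up.

-s**4*cos(3*s)/3 + 4*s**3*sin(3*s)/9 + s**3*cos(3*s) - s**2*sin(3*s) - 2*s**2*cos(3*s)/9 + 4*s*sin(3*s)/27 - 5*s*cos(3*s)/3 + 5*sin(3*s)/9 - 77*cos(3*s)/81 + C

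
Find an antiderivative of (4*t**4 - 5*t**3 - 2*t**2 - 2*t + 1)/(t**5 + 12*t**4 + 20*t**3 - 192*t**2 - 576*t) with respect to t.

-log(t)/576 + 133*log(t - 4)/640 + 1321*log(t + 4)/128 - 4699*log(t + 6)/720 + 1241/(24*t + 144) + C

Factor the denominator: t*(t - 4)*(t + 4)*(t + 6)**2.
Partial-fraction decomposition: -4699/(720*(t + 6)) - 1241/(24*(t + 6)**2) + 1321/(128*(t + 4)) + 133/(640*(t - 4)) - 1/(576*t).
Integrate each term; A/(t−a) gives A·log|t−a|; A/(t−a)² gives −A/(t−a).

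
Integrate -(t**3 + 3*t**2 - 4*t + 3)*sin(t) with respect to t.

t**3*cos(t) - 3*t**2*sin(t) + 3*t**2*cos(t) - 6*t*sin(t) - 10*t*cos(t) + 10*sin(t) - 3*cos(t) + C

Use integration by parts with u = t**3 + 3*t**2 - 4*t + 3, dv = -sin(t) dt, so v = cos(t).
Apply parts 3 times (tabular method): alternate signs, differentiate u down to 0, integrate dv up.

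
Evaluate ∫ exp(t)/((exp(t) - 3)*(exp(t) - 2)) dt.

log(exp(t) - 3) - log(exp(t) - 2) + C

Let u = e^t, du = e^t dt.
The integral becomes ∫ du/((u-2)(u-3)); decompose into partial fractions.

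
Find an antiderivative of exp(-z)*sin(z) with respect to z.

-exp(-z)*sin(z)/2 - exp(-z)*cos(z)/2 + C

Let I denote the integral. Integrate by parts with u = sin(z), dv = exp(-z) dz, so v = -exp(-z): I = -exp(-z)*sin(z) + ∫ exp(-z)*cos(z) dz.
Apply parts again with u = cos(z), dv = exp(-z) dz: ∫ exp(-z)*cos(z) dz = -exp(-z)*cos(z) − I. Substituting back brings back I: I = -exp(-z)*sin(z) - exp(-z)*cos(z) − I.
Solving for I: (1 + 1)·I equals the remaining terms, so I = (1/2)·(-exp(-z)*sin(z) - exp(-z)*cos(z)).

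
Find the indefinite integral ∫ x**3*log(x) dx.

Use integration by parts with u = log(x), dv = x**3 dx.
Then du = 1/x dx and v = x**4/4.

x**4*log(x)/4 - x**4/16 + C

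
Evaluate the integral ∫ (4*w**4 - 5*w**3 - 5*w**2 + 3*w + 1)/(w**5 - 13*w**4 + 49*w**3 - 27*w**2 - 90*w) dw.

Factor the denominator: w*(w - 6)*(w - 5)*(w - 3)*(w + 1).
Partial-fraction decomposition: 1/(84*(w + 1)) + 77/(36*(w - 3)) - 883/(30*(w - 5)) + 3943/(126*(w - 6)) - 1/(90*w).
Integrate each term: A/(w−a) contributes A·log|w−a|.

-log(w)/90 + 3943*log(w - 6)/126 - 883*log(w - 5)/30 + 77*log(w - 3)/36 + log(w + 1)/84 + C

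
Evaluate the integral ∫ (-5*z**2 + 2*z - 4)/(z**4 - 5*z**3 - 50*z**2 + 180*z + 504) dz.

-235*log(z - 7)/117 + 43*log(z - 6)/24 - 7*log(z + 2)/72 + 49*log(z + 6)/156 + C

Factor the denominator: (z - 7)*(z - 6)*(z + 2)*(z + 6).
Partial-fraction decomposition: 49/(156*(z + 6)) - 7/(72*(z + 2)) + 43/(24*(z - 6)) - 235/(117*(z - 7)).
Integrate each term: A/(z−a) contributes A·log|z−a|.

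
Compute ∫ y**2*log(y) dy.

y**3*log(y)/3 - y**3/9 + C

Use integration by parts with u = log(y), dv = y**2 dy.
Then du = 1/y dy and v = y**3/3.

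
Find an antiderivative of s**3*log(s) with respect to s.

s**4*log(s)/4 - s**4/16 + C

Use integration by parts with u = log(s), dv = s**3 ds.
Then du = 1/s ds and v = s**4/4.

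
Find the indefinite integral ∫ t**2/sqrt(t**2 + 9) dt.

Substitute t = 3·tan(θ), so dt = 3·sec(θ)^2 dθ and the radical becomes sqrt(t**2 + 9) = 3·sec(θ) by the Pythagorean identity.
Integrate the resulting trig expression in θ, then back-substitute tan(θ) = t/3, sec(θ) = sqrt(t**2 + 9)/3 (absorbing any constant into C).

t*sqrt(t**2 + 9)/2 - 9*log(t + sqrt(t**2 + 9))/2 + C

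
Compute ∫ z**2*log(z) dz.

z**3*log(z)/3 - z**3/9 + C

Use integration by parts with u = log(z), dv = z**2 dz.
Then du = 1/z dz and v = z**3/3.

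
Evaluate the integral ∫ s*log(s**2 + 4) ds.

s**2*log(s**2 + 4)/2 - s**2/2 + 2*log(s**2 + 4) + C

Let u = s**2 + 4, so du = (2*s) ds.
The integral becomes (1/2)·∫ log(u) du; integrate by parts with u′=log(u), dv′=du.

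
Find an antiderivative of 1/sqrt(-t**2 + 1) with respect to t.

Substitute t = sin(θ), so dt = cos(θ) dθ and the radical becomes sqrt(-t**2 + 1) = cos(θ) by the Pythagorean identity.
Integrate the resulting trig expression in θ, then back-substitute θ = asin(t), sin(θ) = t, cos(θ) = sqrt(-t**2 + 1) (absorbing any constant into C).

asin(t) + C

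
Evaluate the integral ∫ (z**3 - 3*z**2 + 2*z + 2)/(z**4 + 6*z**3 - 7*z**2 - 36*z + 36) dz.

Factor the denominator: (z - 2)*(z - 1)*(z + 3)*(z + 6).
Partial-fraction decomposition: 167/(84*(z + 6)) - 29/(30*(z + 3)) - 1/(14*(z - 1)) + 1/(20*(z - 2)).
Integrate each term: A/(z−a) contributes A·log|z−a|.

log(z - 2)/20 - log(z - 1)/14 - 29*log(z + 3)/30 + 167*log(z + 6)/84 + C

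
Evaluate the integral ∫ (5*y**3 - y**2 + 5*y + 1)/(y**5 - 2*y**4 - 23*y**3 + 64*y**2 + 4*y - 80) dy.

65*log(y - 4)/36 - 2609*log(y - 2)/1764 + log(y + 1)/18 - 337*log(y + 5)/882 + 47/(42*y - 84) + C

Factor the denominator: (y - 4)*(y - 2)**2*(y + 1)*(y + 5).
Partial-fraction decomposition: -337/(882*(y + 5)) + 1/(18*(y + 1)) - 2609/(1764*(y - 2)) - 47/(42*(y - 2)**2) + 65/(36*(y - 4)).
Integrate each term; A/(y−a) gives A·log|y−a|; A/(y−a)² gives −A/(y−a).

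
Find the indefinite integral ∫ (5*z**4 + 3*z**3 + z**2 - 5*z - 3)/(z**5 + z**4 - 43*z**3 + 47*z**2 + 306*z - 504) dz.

1465*log(z - 4)/154 - 159*log(z - 3)/20 + 19*log(z - 2)/18 - 23*log(z + 3)/56 + 11057*log(z + 7)/3960 + C

Factor the denominator: (z - 4)*(z - 3)*(z - 2)*(z + 3)*(z + 7).
Partial-fraction decomposition: 11057/(3960*(z + 7)) - 23/(56*(z + 3)) + 19/(18*(z - 2)) - 159/(20*(z - 3)) + 1465/(154*(z - 4)).
Integrate each term: A/(z−a) contributes A·log|z−a|.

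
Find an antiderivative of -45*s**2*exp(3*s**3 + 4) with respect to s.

-5*exp(3*s**3 + 4) + C

Let u = 3*s**3 + 4, so du = (9*s**2) ds.
Rewriting, the integral becomes -5·∫ e^u du = -5·e^u.
Substituting back, u = 3*s**3 + 4.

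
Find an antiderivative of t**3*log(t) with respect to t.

Use integration by parts with u = log(t), dv = t**3 dt.
Then du = 1/t dt and v = t**4/4.

t**4*log(t)/4 - t**4/16 + C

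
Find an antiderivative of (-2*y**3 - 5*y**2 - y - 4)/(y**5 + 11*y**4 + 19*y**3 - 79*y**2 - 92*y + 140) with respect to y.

Factor the denominator: (y - 2)*(y - 1)*(y + 2)*(y + 5)*(y + 7).
Partial-fraction decomposition: 37/(60*(y + 7)) - 1/(2*(y + 5)) - 1/(30*(y + 2)) + 1/(12*(y - 1)) - 1/(6*(y - 2)).
Integrate each term: A/(y−a) contributes A·log|y−a|.

-log(y - 2)/6 + log(y - 1)/12 - log(y + 2)/30 - log(y + 5)/2 + 37*log(y + 7)/60 + C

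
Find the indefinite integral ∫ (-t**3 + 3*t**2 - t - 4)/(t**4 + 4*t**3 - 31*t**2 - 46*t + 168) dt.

Factor the denominator: (t - 4)*(t - 2)*(t + 3)*(t + 7).
Partial-fraction decomposition: -493/(396*(t + 7)) + 53/(140*(t + 3)) + 1/(45*(t - 2)) - 12/(77*(t - 4)).
Integrate each term: A/(t−a) contributes A·log|t−a|.

-12*log(t - 4)/77 + log(t - 2)/45 + 53*log(t + 3)/140 - 493*log(t + 7)/396 + C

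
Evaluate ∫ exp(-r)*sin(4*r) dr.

Let I denote the integral. Integrate by parts with u = sin(4*r), dv = exp(-r) dr, so v = -exp(-r): I = -exp(-r)*sin(4*r) + 4·∫ exp(-r)*cos(4*r) dr.
Apply parts again with u = cos(4*r), dv = exp(-r) dr: ∫ exp(-r)*cos(4*r) dr = -exp(-r)*cos(4*r) − 4·I. Substituting back brings back I: I = -exp(-r)*sin(4*r) - 4*exp(-r)*cos(4*r) − 16·I.
Solving for I: (1 + 16)·I equals the remaining terms, so I = (1/17)·(-exp(-r)*sin(4*r) - 4*exp(-r)*cos(4*r)).

-exp(-r)*sin(4*r)/17 - 4*exp(-r)*cos(4*r)/17 + C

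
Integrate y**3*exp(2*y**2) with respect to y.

Let u = y², du = 2y dy; rewrite as (1/2)∫ u^1·exp(2u) du.
Now integrate by parts 1 time.

(2*y**2 - 1)*exp(2*y**2)/8 + C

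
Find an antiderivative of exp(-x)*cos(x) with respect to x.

Let I denote the integral. Integrate by parts with u = cos(x), dv = exp(-x) dx, so v = -exp(-x): I = -exp(-x)*cos(x) − ∫ exp(-x)*sin(x) dx.
Apply parts again with u = sin(x), dv = exp(-x) dx: ∫ exp(-x)*sin(x) dx = -exp(-x)*sin(x) + I. Substituting back brings back I: I = exp(-x)*sin(x) - exp(-x)*cos(x) − I.
Solving for I: (1 + 1)·I equals the remaining terms, so I = (1/2)·(exp(-x)*sin(x) - exp(-x)*cos(x)).

exp(-x)*sin(x)/2 - exp(-x)*cos(x)/2 + C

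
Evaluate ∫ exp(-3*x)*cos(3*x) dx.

Let I denote the integral. Integrate by parts with u = cos(3*x), dv = exp(-3*x) dx, so v = -exp(-3*x)/3: I = -exp(-3*x)*cos(3*x)/3 − ∫ exp(-3*x)*sin(3*x) dx.
Apply parts again with u = sin(3*x), dv = exp(-3*x) dx: ∫ exp(-3*x)*sin(3*x) dx = -exp(-3*x)*sin(3*x)/3 + I. Substituting back brings back I: I = exp(-3*x)*sin(3*x)/3 - exp(-3*x)*cos(3*x)/3 − I.
Solving for I: (1 + 1)·I equals the remaining terms, so I = (1/2)·(exp(-3*x)*sin(3*x)/3 - exp(-3*x)*cos(3*x)/3).

exp(-3*x)*sin(3*x)/6 - exp(-3*x)*cos(3*x)/6 + C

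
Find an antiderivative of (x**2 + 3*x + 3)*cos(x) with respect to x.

Use integration by parts with u = x**2 + 3*x + 3, dv = cos(x) dx, so v = sin(x).
Apply parts 2 times (tabular method): alternate signs, differentiate u down to 0, integrate dv up.

x**2*sin(x) + 3*x*sin(x) + 2*x*cos(x) + sin(x) + 3*cos(x) + C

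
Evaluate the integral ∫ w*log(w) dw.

w**2*log(w)/2 - w**2/4 + C

Use integration by parts with u = log(w), dv = w dw.
Then du = 1/w dw and v = w**2/2.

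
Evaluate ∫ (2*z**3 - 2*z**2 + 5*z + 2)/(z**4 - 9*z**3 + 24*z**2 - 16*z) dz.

Factor the denominator: z*(z - 4)**2*(z - 1).
Partial-fraction decomposition: 7/(9*(z - 1)) + 97/(72*(z - 4)) + 59/(6*(z - 4)**2) - 1/(8*z).
Integrate each term; A/(z−a) gives A·log|z−a|; A/(z−a)² gives −A/(z−a).

-log(z)/8 + 97*log(z - 4)/72 + 7*log(z - 1)/9 - 59/(6*z - 24) + C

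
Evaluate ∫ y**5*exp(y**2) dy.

(y**4 - 2*y**2 + 2)*exp(y**2)/2 + C

Let u = y², du = 2y dy; rewrite as (1/2)∫ u^2·exp(1u) du.
Now integrate by parts 2 times.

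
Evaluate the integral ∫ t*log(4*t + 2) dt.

Use integration by parts with u = log(4*t + 2), dv = t dt.
Then du = 4/(4*t + 2) dt and v = t**2/2.

t**2*log(4*t + 2)/2 - t**2/4 + t/4 - log(2*t + 1)/8 + C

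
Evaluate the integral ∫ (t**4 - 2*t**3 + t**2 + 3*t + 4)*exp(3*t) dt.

(27*t**4 - 90*t**3 + 117*t**2 + 3*t + 107)*exp(3*t)/81 + C

Use integration by parts with u = t**4 - 2*t**3 + t**2 + 3*t + 4, dv = exp(3*t) dt, so v = exp(3*t)/3.
Apply parts 4 times (tabular method): alternate signs, differentiate u down to 0, integrate dv up.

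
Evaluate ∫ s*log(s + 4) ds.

s**2*log(s + 4)/2 - s**2/4 + 2*s - 8*log(s + 4) + C

Use integration by parts with u = log(s + 4), dv = s ds.
Then du = 1/(s + 4) ds and v = s**2/2.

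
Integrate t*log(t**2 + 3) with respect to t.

t**2*log(t**2 + 3)/2 - t**2/2 + 3*log(t**2 + 3)/2 + C

Let u = t**2 + 3, so du = (2*t) dt.
The integral becomes (1/2)·∫ log(u) du; integrate by parts with u′=log(u), dv′=du.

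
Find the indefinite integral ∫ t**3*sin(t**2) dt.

Let u = t², du = 2t dt; rewrite as (1/2)∫ u^1·sin(1u) du.
Now integrate by parts 1 time.

-t**2*cos(t**2)/2 + sin(t**2)/2 + C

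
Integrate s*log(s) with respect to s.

Use integration by parts with u = log(s), dv = s ds.
Then du = 1/s ds and v = s**2/2.

s**2*log(s)/2 - s**2/4 + C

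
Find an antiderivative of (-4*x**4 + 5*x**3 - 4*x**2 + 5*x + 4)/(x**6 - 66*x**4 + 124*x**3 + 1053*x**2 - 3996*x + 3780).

Factor the denominator: (x - 5)*(x - 3)**2*(x - 2)*(x + 6)*(x + 7).
Partial-fraction decomposition: 5773/(5400*(x + 7)) - 3217/(3564*(x + 6)) + 13/(108*(x - 2)) + 1907/(2025*(x - 3)) + 103/(90*(x - 3)**2) - 973/(792*(x - 5)).
Integrate each term; A/(x−a) gives A·log|x−a|; A/(x−a)² gives −A/(x−a).

-973*log(x - 5)/792 + 1907*log(x - 3)/2025 + 13*log(x - 2)/108 - 3217*log(x + 6)/3564 + 5773*log(x + 7)/5400 - 103/(90*x - 270) + C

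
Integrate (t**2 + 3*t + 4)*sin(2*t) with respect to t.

-t**2*cos(2*t)/2 + t*sin(2*t)/2 - 3*t*cos(2*t)/2 + 3*sin(2*t)/4 - 7*cos(2*t)/4 + C

Use integration by parts with u = t**2 + 3*t + 4, dv = sin(2*t) dt, so v = -cos(2*t)/2.
Apply parts 2 times (tabular method): alternate signs, differentiate u down to 0, integrate dv up.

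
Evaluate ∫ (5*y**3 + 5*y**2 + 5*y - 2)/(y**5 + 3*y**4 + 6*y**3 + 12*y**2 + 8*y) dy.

Factor the denominator: y*(y + 1)*(y + 2)*(y**2 + 4).
Partial-fraction decomposition: (17*y + 48)/(20*(y**2 + 4)) - 2/(y + 2) + 7/(5*(y + 1)) - 1/(4*y).
Integrate each term; A/(y−a) gives A·log|y−a|; the (By+D)/(y²+p²) term gives a log and an atan.

-log(y)/4 + 7*log(y + 1)/5 - 2*log(y + 2) + 17*log(y**2 + 4)/40 + 6*atan(y/2)/5 + C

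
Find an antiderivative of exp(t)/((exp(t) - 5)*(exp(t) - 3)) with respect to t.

Let u = e^t, du = e^t dt.
The integral becomes ∫ du/((u-5)(u-3)); decompose into partial fractions.

log(exp(t) - 5)/2 - log(exp(t) - 3)/2 + C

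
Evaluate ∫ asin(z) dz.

Use integration by parts with u = arcsin(z), dv = dz.
Then du = 1/sqrt(-z**2 + 1) dz.

z*asin(z) + sqrt(-z**2 + 1) + C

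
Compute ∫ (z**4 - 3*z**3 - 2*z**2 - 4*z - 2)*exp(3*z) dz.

(27*z**4 - 117*z**3 + 63*z**2 - 150*z - 4)*exp(3*z)/81 + C

Use integration by parts with u = z**4 - 3*z**3 - 2*z**2 - 4*z - 2, dv = exp(3*z) dz, so v = exp(3*z)/3.
Apply parts 4 times (tabular method): alternate signs, differentiate u down to 0, integrate dv up.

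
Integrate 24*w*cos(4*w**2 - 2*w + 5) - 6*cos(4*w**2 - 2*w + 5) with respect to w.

3*sin(4*w**2 - 2*w + 5) + C

Let u = 4*w**2 - 2*w + 5, so du = (8*w - 2) dw.
Rewriting, the integral becomes 3·∫ cos(u) du = 3·sin(u).
Substituting back, u = 4*w**2 - 2*w + 5.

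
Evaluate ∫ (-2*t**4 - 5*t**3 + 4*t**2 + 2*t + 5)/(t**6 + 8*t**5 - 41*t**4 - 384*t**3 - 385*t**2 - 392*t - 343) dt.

Factor the denominator: (t - 7)*(t + 1)*(t + 7)**2*(t**2 + 1).
Partial-fraction decomposition: -(t + 1)/(100*(t**2 + 1)) + 9503/(88200*(t + 7)) - 29/(42*(t + 7)**2) - 5/(288*(t + 1)) - 3151/(39200*(t - 7)).
Integrate each term; A/(t−a) gives A·log|t−a|; the (Bt+D)/(t²+p²) term gives a log and an atan.

-3151*log(t - 7)/39200 - 5*log(t + 1)/288 + 9503*log(t + 7)/88200 - log(t**2 + 1)/200 - atan(t)/100 + 29/(42*t + 294) + C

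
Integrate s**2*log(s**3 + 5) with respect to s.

s**3*log(s**3 + 5)/3 - s**3/3 + 5*log(s**3 + 5)/3 + C

Let u = s**3 + 5, so du = (3*s**2) ds.
The integral becomes (1/3)·∫ log(u) du; integrate by parts with u′=log(u), dv′=du.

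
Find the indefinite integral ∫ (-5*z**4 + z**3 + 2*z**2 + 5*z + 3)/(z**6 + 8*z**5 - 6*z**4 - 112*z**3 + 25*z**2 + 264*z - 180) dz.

Factor the denominator: (z - 3)*(z - 1)**2*(z + 2)*(z + 5)*(z + 6).
Partial-fraction decomposition: 739/(196*(z + 6)) - 179/(48*(z + 5)) + 29/(180*(z + 2)) + 31/(882*(z - 1)) - 1/(42*(z - 1)**2) - 19/(80*(z - 3)).
Integrate each term; A/(z−a) gives A·log|z−a|; A/(z−a)² gives −A/(z−a).

-19*log(z - 3)/80 + 31*log(z - 1)/882 + 29*log(z + 2)/180 - 179*log(z + 5)/48 + 739*log(z + 6)/196 + 1/(42*z - 42) + C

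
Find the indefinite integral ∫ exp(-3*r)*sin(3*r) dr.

-exp(-3*r)*sin(3*r)/6 - exp(-3*r)*cos(3*r)/6 + C

Let I denote the integral. Integrate by parts with u = sin(3*r), dv = exp(-3*r) dr, so v = -exp(-3*r)/3: I = -exp(-3*r)*sin(3*r)/3 + ∫ exp(-3*r)*cos(3*r) dr.
Apply parts again with u = cos(3*r), dv = exp(-3*r) dr: ∫ exp(-3*r)*cos(3*r) dr = -exp(-3*r)*cos(3*r)/3 − I. Substituting back brings back I: I = -exp(-3*r)*sin(3*r)/3 - exp(-3*r)*cos(3*r)/3 − I.
Solving for I: (1 + 1)·I equals the remaining terms, so I = (1/2)·(-exp(-3*r)*sin(3*r)/3 - exp(-3*r)*cos(3*r)/3).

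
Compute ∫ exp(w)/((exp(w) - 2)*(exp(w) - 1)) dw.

Let u = e^w, du = e^w dw.
The integral becomes ∫ du/((u-2)(u-1)); decompose into partial fractions.

log(exp(w) - 2) - log(exp(w) - 1) + C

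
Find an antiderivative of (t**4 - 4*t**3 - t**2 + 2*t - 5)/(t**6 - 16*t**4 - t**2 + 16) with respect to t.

-13*log(t - 4)/2040 + 7*log(t - 1)/60 - log(t + 1)/20 - 161*log(t + 4)/680 + 3*log(t**2 + 1)/34 - 3*atan(t)/34 + C

Factor the denominator: (t - 4)*(t - 1)*(t + 1)*(t + 4)*(t**2 + 1).
Partial-fraction decomposition: 3*(2*t - 1)/(34*(t**2 + 1)) - 161/(680*(t + 4)) - 1/(20*(t + 1)) + 7/(60*(t - 1)) - 13/(2040*(t - 4)).
Integrate each term; A/(t−a) gives A·log|t−a|; the (Bt+D)/(t²+p²) term gives a log and an atan.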